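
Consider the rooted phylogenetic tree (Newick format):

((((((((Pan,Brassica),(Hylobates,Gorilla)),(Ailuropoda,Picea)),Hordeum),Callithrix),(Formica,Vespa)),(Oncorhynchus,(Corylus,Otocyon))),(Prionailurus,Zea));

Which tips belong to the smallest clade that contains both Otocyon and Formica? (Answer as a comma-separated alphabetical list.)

Tracing Otocyon: it sits inside (Corylus,Otocyon).
Tracing Formica: it sits inside (Formica,Vespa).
The smallest clade enclosing both is (((((((Pan,Brassica),(Hylobates,Gorilla)),(Ailuropoda,Picea)),Hordeum),Callithrix),(Formica,Vespa)),(Oncorhynchus,(Corylus,Otocyon))); the answer is its 13 terminal taxa in alphabetical order.

Ailuropoda, Brassica, Callithrix, Corylus, Formica, Gorilla, Hordeum, Hylobates, Oncorhynchus, Otocyon, Pan, Picea, Vespa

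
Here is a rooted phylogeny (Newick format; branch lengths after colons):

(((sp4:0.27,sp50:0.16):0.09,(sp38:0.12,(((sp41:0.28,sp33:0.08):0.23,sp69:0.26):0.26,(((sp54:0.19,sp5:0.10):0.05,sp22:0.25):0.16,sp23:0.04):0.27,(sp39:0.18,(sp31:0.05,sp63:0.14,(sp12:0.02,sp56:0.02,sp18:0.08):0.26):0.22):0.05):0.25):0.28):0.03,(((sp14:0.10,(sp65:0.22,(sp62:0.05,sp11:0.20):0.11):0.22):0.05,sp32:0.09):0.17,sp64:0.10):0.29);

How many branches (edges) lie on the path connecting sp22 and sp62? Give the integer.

12

The MRCA of sp22 and sp62 is the root of the tree.
From sp22 up to that node: 6 branches. From sp62 up to the same node: 6 branches. Total: 6 + 6 = 12.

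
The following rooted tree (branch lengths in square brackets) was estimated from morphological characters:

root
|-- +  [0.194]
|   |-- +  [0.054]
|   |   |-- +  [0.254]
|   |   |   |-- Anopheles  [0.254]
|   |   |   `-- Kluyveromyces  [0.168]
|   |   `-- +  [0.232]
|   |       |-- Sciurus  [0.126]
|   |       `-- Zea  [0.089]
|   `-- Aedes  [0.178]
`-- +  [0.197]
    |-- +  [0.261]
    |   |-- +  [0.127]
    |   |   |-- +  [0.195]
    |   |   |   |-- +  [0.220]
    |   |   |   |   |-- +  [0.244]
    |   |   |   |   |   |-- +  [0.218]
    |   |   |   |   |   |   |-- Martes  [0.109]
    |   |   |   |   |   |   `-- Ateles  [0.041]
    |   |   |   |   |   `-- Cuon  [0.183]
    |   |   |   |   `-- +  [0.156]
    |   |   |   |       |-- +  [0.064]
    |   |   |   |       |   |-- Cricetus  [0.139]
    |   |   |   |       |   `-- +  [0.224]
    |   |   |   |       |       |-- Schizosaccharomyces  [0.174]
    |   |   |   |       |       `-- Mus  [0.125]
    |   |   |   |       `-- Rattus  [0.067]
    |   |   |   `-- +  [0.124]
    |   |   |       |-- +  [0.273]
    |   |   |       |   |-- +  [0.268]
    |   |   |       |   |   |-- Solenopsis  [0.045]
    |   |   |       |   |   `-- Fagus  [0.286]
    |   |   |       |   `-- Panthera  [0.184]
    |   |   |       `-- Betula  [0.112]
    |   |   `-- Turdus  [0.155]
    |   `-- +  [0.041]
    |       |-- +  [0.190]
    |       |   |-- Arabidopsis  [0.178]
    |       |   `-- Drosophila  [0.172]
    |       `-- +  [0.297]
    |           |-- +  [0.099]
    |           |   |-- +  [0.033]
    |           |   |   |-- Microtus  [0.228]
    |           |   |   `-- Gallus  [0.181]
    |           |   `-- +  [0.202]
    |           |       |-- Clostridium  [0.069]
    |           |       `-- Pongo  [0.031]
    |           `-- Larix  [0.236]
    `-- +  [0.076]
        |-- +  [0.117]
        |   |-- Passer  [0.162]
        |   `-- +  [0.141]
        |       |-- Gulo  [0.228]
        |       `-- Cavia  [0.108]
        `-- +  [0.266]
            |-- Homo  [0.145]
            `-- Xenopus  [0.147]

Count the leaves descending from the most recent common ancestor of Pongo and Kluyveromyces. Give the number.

The MRCA of Pongo and Kluyveromyces is the root, so the clade is the entire tree.
That clade contains 29 terminal taxa: Aedes, Anopheles, Arabidopsis, Ateles, Betula, Cavia, Clostridium, Cricetus, Cuon, Drosophila, Fagus, Gallus, Gulo, Homo, Kluyveromyces, Larix, Martes, Microtus, Mus, Panthera, Passer, Pongo, Rattus, Schizosaccharomyces, Sciurus, Solenopsis, Turdus, Xenopus, Zea.

29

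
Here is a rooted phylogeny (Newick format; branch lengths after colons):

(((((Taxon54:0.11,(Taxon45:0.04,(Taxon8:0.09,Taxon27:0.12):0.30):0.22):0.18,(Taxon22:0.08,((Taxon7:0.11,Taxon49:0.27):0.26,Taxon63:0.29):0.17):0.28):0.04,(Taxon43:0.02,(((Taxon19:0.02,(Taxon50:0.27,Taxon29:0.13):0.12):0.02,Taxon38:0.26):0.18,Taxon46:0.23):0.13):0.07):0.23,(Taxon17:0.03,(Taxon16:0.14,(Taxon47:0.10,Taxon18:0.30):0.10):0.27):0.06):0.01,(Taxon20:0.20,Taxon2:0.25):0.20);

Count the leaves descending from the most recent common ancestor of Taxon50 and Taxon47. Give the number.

18

The MRCA of Taxon50 and Taxon47 is the node subtending ((((Taxon54,(Taxon45,(Taxon8,Taxon27))),(Taxon22,((Taxon7,Taxon49),Taxon63))),(Taxon43,(((Taxon19,(Taxon50,Taxon29)),Taxon38),Taxon46))),(Taxon17,(Taxon16,(Taxon47,Taxon18)))).
That clade contains 18 terminal taxa: Taxon16, Taxon17, Taxon18, Taxon19, Taxon22, Taxon27, Taxon29, Taxon38, Taxon43, Taxon45, Taxon46, Taxon47, Taxon49, Taxon50, Taxon54, Taxon63, Taxon7, Taxon8.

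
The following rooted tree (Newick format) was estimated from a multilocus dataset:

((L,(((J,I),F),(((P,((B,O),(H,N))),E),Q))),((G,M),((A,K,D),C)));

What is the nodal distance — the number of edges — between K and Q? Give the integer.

The MRCA of K and Q is the root of the tree.
From K up to that node: 4 branches. From Q up to the same node: 4 branches. Total: 4 + 4 = 8.

8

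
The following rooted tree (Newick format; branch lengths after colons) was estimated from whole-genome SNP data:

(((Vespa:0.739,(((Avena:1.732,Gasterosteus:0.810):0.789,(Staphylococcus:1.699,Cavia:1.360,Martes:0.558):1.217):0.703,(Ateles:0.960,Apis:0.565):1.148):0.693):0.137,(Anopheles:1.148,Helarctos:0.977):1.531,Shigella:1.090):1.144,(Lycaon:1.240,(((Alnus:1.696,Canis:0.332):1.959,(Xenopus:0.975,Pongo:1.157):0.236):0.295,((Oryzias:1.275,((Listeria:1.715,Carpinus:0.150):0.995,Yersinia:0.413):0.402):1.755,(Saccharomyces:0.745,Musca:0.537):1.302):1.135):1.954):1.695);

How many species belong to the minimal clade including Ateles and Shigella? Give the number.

11

The MRCA of Ateles and Shigella is the node subtending ((Vespa,(((Avena,Gasterosteus),(Staphylococcus,Cavia,Martes)),(Ateles,Apis))),(Anopheles,Helarctos),Shigella).
That clade contains 11 terminal taxa: Anopheles, Apis, Ateles, Avena, Cavia, Gasterosteus, Helarctos, Martes, Shigella, Staphylococcus, Vespa.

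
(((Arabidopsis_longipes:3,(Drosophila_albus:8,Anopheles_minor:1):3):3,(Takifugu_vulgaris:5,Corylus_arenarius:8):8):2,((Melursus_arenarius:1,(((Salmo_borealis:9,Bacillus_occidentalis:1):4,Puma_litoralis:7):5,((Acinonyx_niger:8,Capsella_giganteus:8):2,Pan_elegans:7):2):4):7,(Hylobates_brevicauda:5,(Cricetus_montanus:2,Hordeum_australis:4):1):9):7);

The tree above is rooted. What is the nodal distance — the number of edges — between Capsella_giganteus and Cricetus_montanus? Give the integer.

8

The MRCA of Capsella_giganteus and Cricetus_montanus is the node subtending ((Melursus_arenarius,(((Salmo_borealis,Bacillus_occidentalis),Puma_litoralis),((Acinonyx_niger,Capsella_giganteus),Pan_elegans))),(Hylobates_brevicauda,(Cricetus_montanus,Hordeum_australis))).
From Capsella_giganteus up to that node: 5 branches. From Cricetus_montanus up to the same node: 3 branches. Total: 5 + 3 = 8.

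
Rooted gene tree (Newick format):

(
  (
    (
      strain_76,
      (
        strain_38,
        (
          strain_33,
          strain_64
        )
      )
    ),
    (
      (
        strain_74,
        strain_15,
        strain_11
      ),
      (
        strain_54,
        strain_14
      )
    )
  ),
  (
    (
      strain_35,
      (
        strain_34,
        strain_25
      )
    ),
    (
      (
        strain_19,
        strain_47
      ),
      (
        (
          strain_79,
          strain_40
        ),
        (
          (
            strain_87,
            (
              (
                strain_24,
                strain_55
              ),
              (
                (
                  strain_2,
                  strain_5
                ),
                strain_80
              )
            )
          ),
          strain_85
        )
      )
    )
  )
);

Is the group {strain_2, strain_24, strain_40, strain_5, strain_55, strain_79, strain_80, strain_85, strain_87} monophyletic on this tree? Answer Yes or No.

Yes

The most recent common ancestor of these taxa subtends ((strain_79,strain_40),((strain_87,((strain_24,strain_55),((strain_2,strain_5),strain_80))),strain_85)).
That clade has exactly 9 tips — every listed taxon and nothing else — so the group is monophyletic.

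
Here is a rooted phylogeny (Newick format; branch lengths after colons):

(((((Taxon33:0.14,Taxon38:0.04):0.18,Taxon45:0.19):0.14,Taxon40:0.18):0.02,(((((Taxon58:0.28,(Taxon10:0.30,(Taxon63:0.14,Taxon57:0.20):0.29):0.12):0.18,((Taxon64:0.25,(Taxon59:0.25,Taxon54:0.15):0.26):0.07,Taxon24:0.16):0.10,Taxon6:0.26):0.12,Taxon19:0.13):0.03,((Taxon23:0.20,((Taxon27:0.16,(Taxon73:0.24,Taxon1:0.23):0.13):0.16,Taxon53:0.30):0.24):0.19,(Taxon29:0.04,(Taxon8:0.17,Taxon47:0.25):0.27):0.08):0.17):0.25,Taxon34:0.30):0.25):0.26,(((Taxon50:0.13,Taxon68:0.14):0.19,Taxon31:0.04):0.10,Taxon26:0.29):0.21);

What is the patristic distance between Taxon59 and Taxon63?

1.41

The path runs Taxon59 → … → MRCA → … → Taxon63; the MRCA is the node subtending ((Taxon58,(Taxon10,(Taxon63,Taxon57))),((Taxon64,(Taxon59,Taxon54)),Taxon24),Taxon6).
Branch lengths along that path: 0.25 + 0.26 + 0.07 + 0.10 + 0.18 + 0.12 + 0.29 + 0.14 = 1.41.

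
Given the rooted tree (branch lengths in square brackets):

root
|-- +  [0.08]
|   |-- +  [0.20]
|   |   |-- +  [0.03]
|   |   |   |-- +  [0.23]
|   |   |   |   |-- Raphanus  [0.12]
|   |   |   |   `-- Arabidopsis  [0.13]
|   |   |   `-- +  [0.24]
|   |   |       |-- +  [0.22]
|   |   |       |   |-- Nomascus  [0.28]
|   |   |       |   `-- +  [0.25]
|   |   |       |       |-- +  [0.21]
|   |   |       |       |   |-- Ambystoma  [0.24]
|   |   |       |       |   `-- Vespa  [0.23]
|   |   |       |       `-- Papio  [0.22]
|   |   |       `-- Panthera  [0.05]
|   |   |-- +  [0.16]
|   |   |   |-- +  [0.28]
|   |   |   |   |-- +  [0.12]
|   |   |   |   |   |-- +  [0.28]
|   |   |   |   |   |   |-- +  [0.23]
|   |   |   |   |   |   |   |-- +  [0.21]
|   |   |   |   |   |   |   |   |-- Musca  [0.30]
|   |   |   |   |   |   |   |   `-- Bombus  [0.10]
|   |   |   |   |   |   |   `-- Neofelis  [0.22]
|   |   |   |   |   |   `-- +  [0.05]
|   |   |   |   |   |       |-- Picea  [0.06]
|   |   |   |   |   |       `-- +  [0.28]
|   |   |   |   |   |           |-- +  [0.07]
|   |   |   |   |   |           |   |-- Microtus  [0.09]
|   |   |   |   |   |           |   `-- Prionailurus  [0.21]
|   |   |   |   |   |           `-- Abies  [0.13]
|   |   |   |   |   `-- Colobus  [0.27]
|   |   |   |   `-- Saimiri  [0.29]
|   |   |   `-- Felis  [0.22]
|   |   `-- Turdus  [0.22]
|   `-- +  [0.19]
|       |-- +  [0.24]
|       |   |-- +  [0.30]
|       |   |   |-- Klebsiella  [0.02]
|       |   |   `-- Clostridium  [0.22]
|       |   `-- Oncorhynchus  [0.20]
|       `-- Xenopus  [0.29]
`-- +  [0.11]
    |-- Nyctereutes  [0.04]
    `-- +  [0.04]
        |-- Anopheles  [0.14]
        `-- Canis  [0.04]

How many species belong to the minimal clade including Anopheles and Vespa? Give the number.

25

The MRCA of Anopheles and Vespa is the root, so the clade is the entire tree.
That clade contains 25 terminal taxa: Abies, Ambystoma, Anopheles, Arabidopsis, Bombus, Canis, Clostridium, Colobus, Felis, Klebsiella, Microtus, Musca, Neofelis, Nomascus, Nyctereutes, Oncorhynchus, Panthera, Papio, Picea, Prionailurus, Raphanus, Saimiri, Turdus, Vespa, Xenopus.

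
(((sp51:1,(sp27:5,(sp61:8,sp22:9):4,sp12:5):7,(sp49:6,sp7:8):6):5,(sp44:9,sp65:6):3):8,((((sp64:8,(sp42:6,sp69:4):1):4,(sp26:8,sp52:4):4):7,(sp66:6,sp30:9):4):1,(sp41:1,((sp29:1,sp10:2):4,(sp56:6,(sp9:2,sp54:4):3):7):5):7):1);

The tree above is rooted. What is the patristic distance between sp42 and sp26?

23

The path runs sp42 → … → MRCA → … → sp26; the MRCA is the node subtending ((sp64,(sp42,sp69)),(sp26,sp52)).
Branch lengths along that path: 6 + 1 + 4 + 4 + 8 = 23.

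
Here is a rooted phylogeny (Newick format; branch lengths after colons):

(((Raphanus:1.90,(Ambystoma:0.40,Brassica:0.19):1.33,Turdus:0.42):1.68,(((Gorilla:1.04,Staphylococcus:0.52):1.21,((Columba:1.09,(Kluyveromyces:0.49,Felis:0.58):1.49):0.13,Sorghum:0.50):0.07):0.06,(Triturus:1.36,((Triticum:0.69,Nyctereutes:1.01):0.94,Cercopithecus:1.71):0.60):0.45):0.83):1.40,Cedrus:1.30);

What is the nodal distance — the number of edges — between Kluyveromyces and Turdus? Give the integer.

The MRCA of Kluyveromyces and Turdus is the node subtending ((Raphanus,(Ambystoma,Brassica),Turdus),(((Gorilla,Staphylococcus),((Columba,(Kluyveromyces,Felis)),Sorghum)),(Triturus,((Triticum,Nyctereutes),Cercopithecus)))).
From Kluyveromyces up to that node: 6 branches. From Turdus up to the same node: 2 branches. Total: 6 + 2 = 8.

8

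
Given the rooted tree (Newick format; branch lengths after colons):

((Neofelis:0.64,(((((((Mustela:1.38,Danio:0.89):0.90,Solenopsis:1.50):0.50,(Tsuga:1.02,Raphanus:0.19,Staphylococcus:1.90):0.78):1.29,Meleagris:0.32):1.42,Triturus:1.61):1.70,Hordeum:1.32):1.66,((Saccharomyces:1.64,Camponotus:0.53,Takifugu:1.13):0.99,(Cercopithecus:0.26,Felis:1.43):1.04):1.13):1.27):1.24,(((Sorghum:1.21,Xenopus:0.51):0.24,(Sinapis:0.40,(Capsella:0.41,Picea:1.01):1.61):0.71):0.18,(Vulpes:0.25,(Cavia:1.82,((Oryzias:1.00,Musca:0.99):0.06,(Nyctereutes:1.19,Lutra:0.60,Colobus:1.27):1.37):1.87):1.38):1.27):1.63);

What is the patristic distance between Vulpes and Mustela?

14.51

The path runs Vulpes → … → MRCA → … → Mustela; the MRCA is the root of the tree.
Branch lengths along that path: 0.25 + 1.27 + 1.63 + 1.24 + 1.27 + 1.66 + 1.70 + 1.42 + 1.29 + 0.50 + 0.90 + 1.38 = 14.51.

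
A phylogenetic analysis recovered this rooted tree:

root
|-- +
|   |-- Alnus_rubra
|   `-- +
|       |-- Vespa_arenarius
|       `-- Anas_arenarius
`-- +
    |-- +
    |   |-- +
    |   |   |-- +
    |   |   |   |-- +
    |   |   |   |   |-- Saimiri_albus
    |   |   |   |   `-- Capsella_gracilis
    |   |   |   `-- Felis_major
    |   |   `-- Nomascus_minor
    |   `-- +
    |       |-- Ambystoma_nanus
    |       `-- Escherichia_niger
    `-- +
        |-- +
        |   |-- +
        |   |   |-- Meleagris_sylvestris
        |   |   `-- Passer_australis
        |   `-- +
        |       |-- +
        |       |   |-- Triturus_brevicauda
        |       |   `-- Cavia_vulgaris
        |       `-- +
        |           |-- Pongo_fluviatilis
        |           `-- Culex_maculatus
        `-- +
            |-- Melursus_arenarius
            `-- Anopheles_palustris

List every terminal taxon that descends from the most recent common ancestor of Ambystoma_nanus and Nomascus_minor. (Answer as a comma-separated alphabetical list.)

Tracing Ambystoma_nanus: it sits inside (Ambystoma_nanus,Escherichia_niger).
Tracing Nomascus_minor: it sits inside (((Saimiri_albus,Capsella_gracilis),Felis_major),Nomascus_minor).
The smallest clade enclosing both is ((((Saimiri_albus,Capsella_gracilis),Felis_major),Nomascus_minor),(Ambystoma_nanus,Escherichia_niger)); the answer is its 6 terminal taxa in alphabetical order.

Ambystoma_nanus, Capsella_gracilis, Escherichia_niger, Felis_major, Nomascus_minor, Saimiri_albus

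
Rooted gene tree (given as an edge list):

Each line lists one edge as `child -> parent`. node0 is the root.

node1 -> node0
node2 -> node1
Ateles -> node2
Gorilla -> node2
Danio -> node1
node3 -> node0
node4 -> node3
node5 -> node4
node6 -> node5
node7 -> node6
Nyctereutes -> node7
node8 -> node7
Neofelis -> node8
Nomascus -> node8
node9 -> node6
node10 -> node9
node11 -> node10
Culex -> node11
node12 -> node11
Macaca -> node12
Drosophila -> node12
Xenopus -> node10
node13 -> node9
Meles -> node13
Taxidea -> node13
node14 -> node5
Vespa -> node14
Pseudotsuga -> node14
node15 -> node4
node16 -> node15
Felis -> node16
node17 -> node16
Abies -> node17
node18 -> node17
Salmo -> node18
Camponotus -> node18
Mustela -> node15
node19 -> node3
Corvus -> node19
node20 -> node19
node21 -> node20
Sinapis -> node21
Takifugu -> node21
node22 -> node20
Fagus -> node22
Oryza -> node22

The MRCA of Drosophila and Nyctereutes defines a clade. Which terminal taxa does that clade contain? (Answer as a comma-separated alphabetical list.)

Tracing Drosophila: it sits inside (Macaca,Drosophila).
Tracing Nyctereutes: it sits inside (Nyctereutes,(Neofelis,Nomascus)).
The smallest clade enclosing both is ((Nyctereutes,(Neofelis,Nomascus)),(((Culex,(Macaca,Drosophila)),Xenopus),(Meles,Taxidea))); the answer is its 9 terminal taxa in alphabetical order.

Culex, Drosophila, Macaca, Meles, Neofelis, Nomascus, Nyctereutes, Taxidea, Xenopus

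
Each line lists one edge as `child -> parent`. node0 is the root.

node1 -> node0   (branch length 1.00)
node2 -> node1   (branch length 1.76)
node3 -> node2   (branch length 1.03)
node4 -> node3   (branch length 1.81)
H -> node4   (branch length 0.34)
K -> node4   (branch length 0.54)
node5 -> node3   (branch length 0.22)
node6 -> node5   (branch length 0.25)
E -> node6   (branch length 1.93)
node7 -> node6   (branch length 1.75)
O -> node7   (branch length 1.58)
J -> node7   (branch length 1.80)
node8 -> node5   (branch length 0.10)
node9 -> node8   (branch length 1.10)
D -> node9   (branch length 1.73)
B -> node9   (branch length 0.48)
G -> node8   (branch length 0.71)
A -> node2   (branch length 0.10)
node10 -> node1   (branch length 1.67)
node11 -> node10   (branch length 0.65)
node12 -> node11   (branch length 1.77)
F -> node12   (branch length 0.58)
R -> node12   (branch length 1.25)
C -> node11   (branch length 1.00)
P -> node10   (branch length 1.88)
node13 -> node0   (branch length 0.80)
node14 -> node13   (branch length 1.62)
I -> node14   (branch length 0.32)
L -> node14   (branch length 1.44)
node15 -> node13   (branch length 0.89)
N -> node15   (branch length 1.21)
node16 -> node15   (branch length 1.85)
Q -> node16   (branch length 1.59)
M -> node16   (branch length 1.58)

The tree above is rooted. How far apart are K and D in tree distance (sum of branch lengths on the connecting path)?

The path runs K → … → MRCA → … → D; the MRCA is the node subtending ((H,K),((E,(O,J)),((D,B),G))).
Branch lengths along that path: 0.54 + 1.81 + 0.22 + 0.10 + 1.10 + 1.73 = 5.50.

5.50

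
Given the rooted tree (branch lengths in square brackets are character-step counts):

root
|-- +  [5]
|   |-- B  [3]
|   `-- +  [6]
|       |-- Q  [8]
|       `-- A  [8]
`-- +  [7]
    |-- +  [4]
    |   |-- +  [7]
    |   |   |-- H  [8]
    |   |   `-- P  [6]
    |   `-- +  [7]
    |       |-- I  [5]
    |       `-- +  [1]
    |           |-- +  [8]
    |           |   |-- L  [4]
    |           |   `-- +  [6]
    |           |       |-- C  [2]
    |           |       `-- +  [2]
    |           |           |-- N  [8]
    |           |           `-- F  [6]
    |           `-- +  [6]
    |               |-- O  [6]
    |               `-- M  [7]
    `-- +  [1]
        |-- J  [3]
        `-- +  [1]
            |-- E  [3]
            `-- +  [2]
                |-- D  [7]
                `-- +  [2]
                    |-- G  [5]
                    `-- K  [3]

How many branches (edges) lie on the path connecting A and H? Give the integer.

7

The MRCA of A and H is the root of the tree.
From A up to that node: 3 branches. From H up to the same node: 4 branches. Total: 3 + 4 = 7.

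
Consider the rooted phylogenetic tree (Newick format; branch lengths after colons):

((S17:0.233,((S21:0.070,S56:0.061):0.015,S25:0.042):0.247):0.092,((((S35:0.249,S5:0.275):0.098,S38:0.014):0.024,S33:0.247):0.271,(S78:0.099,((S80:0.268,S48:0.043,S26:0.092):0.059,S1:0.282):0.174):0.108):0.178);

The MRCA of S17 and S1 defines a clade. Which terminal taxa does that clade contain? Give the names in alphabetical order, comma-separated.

Tracing S17: it sits inside (S17,((S21,S56),S25)).
Tracing S1: it sits inside ((S80,S48,S26),S1).
The smallest clade enclosing both is the whole tree (their MRCA is the root), so the answer is all 13 tips in alphabetical order.

S1, S17, S21, S25, S26, S33, S35, S38, S48, S5, S56, S78, S80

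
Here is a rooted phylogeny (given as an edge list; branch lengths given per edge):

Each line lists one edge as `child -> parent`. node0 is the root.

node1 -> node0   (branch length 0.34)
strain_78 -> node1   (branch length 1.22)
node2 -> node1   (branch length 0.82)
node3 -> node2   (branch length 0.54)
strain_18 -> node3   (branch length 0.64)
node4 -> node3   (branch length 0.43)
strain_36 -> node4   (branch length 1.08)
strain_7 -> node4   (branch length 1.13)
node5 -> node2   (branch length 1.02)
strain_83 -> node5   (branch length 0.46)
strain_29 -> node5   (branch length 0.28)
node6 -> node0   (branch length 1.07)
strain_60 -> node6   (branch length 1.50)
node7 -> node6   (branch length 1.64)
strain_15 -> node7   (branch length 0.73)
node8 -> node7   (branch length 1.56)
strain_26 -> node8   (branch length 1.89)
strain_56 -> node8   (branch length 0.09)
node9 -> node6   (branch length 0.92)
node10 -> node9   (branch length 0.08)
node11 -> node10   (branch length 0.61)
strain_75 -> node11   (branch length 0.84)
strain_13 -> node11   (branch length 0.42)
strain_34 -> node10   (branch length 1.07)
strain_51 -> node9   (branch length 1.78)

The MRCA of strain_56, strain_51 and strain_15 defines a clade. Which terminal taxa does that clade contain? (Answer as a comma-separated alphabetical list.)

strain_13, strain_15, strain_26, strain_34, strain_51, strain_56, strain_60, strain_75

Tracing strain_56: it sits inside (strain_26,strain_56).
Tracing strain_51: it sits inside (((strain_75,strain_13),strain_34),strain_51).
Tracing strain_15: it sits inside (strain_15,(strain_26,strain_56)).
The smallest clade enclosing all 3 is (strain_60,(strain_15,(strain_26,strain_56)),(((strain_75,strain_13),strain_34),strain_51)); the answer is its 8 terminal taxa in alphabetical order.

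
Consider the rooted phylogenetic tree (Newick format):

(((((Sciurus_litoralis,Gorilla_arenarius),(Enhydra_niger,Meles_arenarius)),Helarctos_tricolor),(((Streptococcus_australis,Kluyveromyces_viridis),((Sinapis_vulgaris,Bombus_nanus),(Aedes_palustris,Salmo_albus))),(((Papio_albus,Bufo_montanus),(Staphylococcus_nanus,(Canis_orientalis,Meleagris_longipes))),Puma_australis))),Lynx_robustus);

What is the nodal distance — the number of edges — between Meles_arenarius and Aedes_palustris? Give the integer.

9

The MRCA of Meles_arenarius and Aedes_palustris is the node subtending ((((Sciurus_litoralis,Gorilla_arenarius),(Enhydra_niger,Meles_arenarius)),Helarctos_tricolor),(((Streptococcus_australis,Kluyveromyces_viridis),((Sinapis_vulgaris,Bombus_nanus),(Aedes_palustris,Salmo_albus))),(((Papio_albus,Bufo_montanus),(Staphylococcus_nanus,(Canis_orientalis,Meleagris_longipes))),Puma_australis))).
From Meles_arenarius up to that node: 4 branches. From Aedes_palustris up to the same node: 5 branches. Total: 4 + 5 = 9.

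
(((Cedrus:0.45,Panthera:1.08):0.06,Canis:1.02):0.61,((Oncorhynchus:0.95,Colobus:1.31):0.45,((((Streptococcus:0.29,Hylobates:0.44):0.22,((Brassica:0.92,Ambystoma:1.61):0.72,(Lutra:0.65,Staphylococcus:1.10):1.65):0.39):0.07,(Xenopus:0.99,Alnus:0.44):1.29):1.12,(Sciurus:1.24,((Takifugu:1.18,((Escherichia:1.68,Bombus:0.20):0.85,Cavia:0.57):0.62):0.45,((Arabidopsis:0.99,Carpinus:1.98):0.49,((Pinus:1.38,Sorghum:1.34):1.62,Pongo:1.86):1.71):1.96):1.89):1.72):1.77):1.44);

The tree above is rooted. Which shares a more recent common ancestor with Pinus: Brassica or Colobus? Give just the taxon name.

The MRCA of Pinus and Brassica subtends ((((Streptococcus,Hylobates),((Brassica,Ambystoma),(Lutra,Staphylococcus))),(Xenopus,Alnus)),(Sciurus,((Takifugu,((Escherichia,Bombus),Cavia)),((Arabidopsis,Carpinus),((Pinus,Sorghum),Pongo))))) (18 taxa).
The MRCA of Pinus and Colobus subtends ((Oncorhynchus,Colobus),((((Streptococcus,Hylobates),((Brassica,Ambystoma),(Lutra,Staphylococcus))),(Xenopus,Alnus)),(Sciurus,((Takifugu,((Escherichia,Bombus),Cavia)),((Arabidopsis,Carpinus),((Pinus,Sorghum),Pongo)))))) (20 taxa).
The first is nested inside the second, so Pinus shares a more recent common ancestor with Brassica.

Brassica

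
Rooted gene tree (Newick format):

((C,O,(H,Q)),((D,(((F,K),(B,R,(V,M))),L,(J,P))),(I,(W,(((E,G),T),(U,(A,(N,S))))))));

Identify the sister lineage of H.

Q

H attaches to the tree at the node subtending (H,Q).
The other lineage descending from that same node — the sister group — is the single tip Q.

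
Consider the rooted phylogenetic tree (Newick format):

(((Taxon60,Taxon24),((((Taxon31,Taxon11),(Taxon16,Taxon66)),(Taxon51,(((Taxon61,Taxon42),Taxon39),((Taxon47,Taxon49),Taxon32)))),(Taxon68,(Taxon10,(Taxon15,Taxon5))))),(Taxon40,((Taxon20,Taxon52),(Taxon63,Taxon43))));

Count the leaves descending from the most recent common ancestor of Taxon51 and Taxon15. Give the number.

The MRCA of Taxon51 and Taxon15 is the node subtending ((((Taxon31,Taxon11),(Taxon16,Taxon66)),(Taxon51,(((Taxon61,Taxon42),Taxon39),((Taxon47,Taxon49),Taxon32)))),(Taxon68,(Taxon10,(Taxon15,Taxon5)))).
That clade contains 15 terminal taxa: Taxon10, Taxon11, Taxon15, Taxon16, Taxon31, Taxon32, Taxon39, Taxon42, Taxon47, Taxon49, Taxon5, Taxon51, Taxon61, Taxon66, Taxon68.

15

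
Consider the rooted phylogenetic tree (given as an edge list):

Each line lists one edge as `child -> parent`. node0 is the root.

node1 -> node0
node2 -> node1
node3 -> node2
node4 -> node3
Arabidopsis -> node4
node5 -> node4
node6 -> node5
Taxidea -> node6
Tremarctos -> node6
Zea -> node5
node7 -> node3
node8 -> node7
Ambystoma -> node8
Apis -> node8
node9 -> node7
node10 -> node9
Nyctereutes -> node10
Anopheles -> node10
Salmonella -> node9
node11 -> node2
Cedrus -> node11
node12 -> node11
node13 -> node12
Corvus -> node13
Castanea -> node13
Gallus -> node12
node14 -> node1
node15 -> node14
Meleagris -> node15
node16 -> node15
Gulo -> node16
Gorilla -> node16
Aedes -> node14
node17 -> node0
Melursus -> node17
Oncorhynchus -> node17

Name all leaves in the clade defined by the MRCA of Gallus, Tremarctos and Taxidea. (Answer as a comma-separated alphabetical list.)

Tracing Gallus: it sits inside ((Corvus,Castanea),Gallus).
Tracing Tremarctos: it sits inside (Taxidea,Tremarctos).
Tracing Taxidea: it sits inside (Taxidea,Tremarctos).
The smallest clade enclosing all 3 is (((Arabidopsis,((Taxidea,Tremarctos),Zea)),((Ambystoma,Apis),((Nyctereutes,Anopheles),Salmonella))),(Cedrus,((Corvus,Castanea),Gallus))); the answer is its 13 terminal taxa in alphabetical order.

Ambystoma, Anopheles, Apis, Arabidopsis, Castanea, Cedrus, Corvus, Gallus, Nyctereutes, Salmonella, Taxidea, Tremarctos, Zea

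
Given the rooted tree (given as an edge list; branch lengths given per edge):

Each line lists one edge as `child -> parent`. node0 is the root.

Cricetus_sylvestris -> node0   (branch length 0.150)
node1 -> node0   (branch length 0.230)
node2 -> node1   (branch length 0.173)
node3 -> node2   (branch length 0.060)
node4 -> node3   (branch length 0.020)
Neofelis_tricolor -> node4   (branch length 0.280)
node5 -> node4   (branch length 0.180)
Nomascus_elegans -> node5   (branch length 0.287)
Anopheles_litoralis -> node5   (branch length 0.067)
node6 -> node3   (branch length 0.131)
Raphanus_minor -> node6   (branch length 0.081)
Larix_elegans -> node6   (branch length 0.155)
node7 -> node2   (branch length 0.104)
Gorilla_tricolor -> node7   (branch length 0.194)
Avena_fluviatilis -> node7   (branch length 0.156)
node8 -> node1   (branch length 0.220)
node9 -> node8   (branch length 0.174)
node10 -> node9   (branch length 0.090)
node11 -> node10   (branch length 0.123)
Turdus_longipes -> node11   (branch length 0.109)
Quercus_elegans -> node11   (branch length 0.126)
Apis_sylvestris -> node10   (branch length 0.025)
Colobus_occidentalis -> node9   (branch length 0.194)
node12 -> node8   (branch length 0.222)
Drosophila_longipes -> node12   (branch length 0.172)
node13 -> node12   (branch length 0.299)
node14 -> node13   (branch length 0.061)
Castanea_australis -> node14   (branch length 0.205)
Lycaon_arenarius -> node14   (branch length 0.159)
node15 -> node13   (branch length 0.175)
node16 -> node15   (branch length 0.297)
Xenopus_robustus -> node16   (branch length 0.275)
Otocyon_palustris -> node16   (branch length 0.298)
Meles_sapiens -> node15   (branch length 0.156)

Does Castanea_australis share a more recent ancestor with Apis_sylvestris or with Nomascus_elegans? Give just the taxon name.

Apis_sylvestris

The MRCA of Castanea_australis and Apis_sylvestris subtends ((((Turdus_longipes,Quercus_elegans),Apis_sylvestris),Colobus_occidentalis),(Drosophila_longipes,((Castanea_australis,Lycaon_arenarius),((Xenopus_robustus,Otocyon_palustris),Meles_sapiens)))) (10 taxa).
The MRCA of Castanea_australis and Nomascus_elegans subtends ((((Neofelis_tricolor,(Nomascus_elegans,Anopheles_litoralis)),(Raphanus_minor,Larix_elegans)),(Gorilla_tricolor,Avena_fluviatilis)),((((Turdus_longipes,Quercus_elegans),Apis_sylvestris),Colobus_occidentalis),(Drosophila_longipes,((Castanea_australis,Lycaon_arenarius),((Xenopus_robustus,Otocyon_palustris),Meles_sapiens))))) (17 taxa).
The first is nested inside the second, so Castanea_australis shares a more recent common ancestor with Apis_sylvestris.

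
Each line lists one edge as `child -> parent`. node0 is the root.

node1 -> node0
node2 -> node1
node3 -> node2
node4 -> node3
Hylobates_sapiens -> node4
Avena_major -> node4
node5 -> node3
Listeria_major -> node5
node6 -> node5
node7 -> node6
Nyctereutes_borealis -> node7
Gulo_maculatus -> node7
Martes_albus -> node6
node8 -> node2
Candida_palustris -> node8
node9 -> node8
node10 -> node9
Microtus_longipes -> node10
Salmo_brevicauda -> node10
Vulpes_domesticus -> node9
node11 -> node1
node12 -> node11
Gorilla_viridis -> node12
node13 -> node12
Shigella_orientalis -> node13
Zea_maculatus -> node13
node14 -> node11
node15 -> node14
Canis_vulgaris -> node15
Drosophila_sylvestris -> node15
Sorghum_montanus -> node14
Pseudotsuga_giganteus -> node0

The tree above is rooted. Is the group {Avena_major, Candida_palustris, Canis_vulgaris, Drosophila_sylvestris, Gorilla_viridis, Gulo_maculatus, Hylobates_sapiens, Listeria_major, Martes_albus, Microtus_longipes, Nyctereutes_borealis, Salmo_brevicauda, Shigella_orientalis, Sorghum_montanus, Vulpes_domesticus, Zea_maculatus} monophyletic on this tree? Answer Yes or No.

The most recent common ancestor of these taxa subtends ((((Hylobates_sapiens,Avena_major),(Listeria_major,((Nyctereutes_borealis,Gulo_maculatus),Martes_albus))),(Candida_palustris,((Microtus_longipes,Salmo_brevicauda),Vulpes_domesticus))),((Gorilla_viridis,(Shigella_orientalis,Zea_maculatus)),((Canis_vulgaris,Drosophila_sylvestris),Sorghum_montanus))).
That clade has exactly 16 tips — every listed taxon and nothing else — so the group is monophyletic.

Yes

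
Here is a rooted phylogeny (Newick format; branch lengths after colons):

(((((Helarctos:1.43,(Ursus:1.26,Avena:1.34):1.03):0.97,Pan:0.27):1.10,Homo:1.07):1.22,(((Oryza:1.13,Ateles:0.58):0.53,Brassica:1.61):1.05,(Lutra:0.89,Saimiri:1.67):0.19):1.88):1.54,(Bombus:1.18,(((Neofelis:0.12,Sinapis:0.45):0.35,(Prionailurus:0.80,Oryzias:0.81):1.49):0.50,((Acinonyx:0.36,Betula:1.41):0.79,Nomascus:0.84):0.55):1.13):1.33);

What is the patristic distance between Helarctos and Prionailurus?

11.51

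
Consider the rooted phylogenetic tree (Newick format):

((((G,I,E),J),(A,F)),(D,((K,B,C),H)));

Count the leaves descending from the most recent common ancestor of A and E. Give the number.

6

The MRCA of A and E is the node subtending (((G,I,E),J),(A,F)).
That clade contains 6 terminal taxa: A, E, F, G, I, J.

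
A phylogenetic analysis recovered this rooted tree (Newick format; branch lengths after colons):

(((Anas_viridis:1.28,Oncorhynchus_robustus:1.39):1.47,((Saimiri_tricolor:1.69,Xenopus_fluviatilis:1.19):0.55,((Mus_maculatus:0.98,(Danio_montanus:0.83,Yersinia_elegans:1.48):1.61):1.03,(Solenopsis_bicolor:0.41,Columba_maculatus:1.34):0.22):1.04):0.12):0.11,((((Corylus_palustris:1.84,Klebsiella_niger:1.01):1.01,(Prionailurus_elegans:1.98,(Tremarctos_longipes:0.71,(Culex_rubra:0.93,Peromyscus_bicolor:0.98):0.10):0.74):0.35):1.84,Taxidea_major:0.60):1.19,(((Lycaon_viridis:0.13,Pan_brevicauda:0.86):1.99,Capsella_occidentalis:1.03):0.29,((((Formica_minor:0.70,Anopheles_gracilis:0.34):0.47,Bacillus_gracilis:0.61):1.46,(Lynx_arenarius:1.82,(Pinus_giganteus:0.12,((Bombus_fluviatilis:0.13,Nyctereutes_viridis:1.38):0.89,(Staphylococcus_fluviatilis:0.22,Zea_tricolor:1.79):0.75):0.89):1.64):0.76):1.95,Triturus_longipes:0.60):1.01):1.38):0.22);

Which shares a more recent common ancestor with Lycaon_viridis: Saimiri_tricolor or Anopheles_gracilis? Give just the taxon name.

Anopheles_gracilis

The MRCA of Lycaon_viridis and Anopheles_gracilis subtends (((Lycaon_viridis,Pan_brevicauda),Capsella_occidentalis),((((Formica_minor,Anopheles_gracilis),Bacillus_gracilis),(Lynx_arenarius,(Pinus_giganteus,((Bombus_fluviatilis,Nyctereutes_viridis),(Staphylococcus_fluviatilis,Zea_tricolor))))),Triturus_longipes)) (13 taxa).
The MRCA of Lycaon_viridis and Saimiri_tricolor is the root, subtending the entire tree (29 taxa).
The first is nested inside the second, so Lycaon_viridis shares a more recent common ancestor with Anopheles_gracilis.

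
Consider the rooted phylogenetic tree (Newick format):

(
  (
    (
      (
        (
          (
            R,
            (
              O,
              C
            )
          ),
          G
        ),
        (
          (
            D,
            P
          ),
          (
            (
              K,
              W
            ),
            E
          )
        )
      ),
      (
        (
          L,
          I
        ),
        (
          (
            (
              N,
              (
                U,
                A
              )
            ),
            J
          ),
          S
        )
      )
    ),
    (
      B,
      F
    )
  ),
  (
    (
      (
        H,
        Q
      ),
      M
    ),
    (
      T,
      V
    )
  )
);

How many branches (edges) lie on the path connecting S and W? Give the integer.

8

The MRCA of S and W is the node subtending ((((R,(O,C)),G),((D,P),((K,W),E))),((L,I),(((N,(U,A)),J),S))).
From S up to that node: 3 branches. From W up to the same node: 5 branches. Total: 3 + 5 = 8.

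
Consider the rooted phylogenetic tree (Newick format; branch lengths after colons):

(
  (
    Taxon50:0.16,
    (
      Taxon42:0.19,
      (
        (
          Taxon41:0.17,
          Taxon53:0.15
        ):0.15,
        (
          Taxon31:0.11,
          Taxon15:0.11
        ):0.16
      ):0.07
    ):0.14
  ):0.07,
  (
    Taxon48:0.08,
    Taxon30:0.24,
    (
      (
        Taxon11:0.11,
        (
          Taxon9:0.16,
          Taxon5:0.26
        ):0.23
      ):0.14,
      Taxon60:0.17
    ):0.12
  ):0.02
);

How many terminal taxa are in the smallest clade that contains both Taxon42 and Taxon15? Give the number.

5

The MRCA of Taxon42 and Taxon15 is the node subtending (Taxon42,((Taxon41,Taxon53),(Taxon31,Taxon15))).
That clade contains 5 terminal taxa: Taxon15, Taxon31, Taxon41, Taxon42, Taxon53.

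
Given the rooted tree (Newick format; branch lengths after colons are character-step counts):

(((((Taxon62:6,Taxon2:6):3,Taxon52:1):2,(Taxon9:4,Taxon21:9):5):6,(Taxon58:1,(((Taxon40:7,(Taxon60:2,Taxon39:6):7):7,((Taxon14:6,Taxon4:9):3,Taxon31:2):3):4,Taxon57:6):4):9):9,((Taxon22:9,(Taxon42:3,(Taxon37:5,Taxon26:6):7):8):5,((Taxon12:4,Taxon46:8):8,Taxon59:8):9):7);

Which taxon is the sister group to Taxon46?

Taxon46 attaches to the tree at the node subtending (Taxon12,Taxon46).
The other lineage descending from that same node — the sister group — is the single tip Taxon12.

Taxon12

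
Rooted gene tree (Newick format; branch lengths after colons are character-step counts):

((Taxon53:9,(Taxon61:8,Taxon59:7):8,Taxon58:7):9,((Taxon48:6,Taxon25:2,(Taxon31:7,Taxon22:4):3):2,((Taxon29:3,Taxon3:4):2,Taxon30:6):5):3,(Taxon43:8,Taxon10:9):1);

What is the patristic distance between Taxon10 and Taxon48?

21

The path runs Taxon10 → … → MRCA → … → Taxon48; the MRCA is the root of the tree.
Branch lengths along that path: 9 + 1 + 3 + 2 + 6 = 21.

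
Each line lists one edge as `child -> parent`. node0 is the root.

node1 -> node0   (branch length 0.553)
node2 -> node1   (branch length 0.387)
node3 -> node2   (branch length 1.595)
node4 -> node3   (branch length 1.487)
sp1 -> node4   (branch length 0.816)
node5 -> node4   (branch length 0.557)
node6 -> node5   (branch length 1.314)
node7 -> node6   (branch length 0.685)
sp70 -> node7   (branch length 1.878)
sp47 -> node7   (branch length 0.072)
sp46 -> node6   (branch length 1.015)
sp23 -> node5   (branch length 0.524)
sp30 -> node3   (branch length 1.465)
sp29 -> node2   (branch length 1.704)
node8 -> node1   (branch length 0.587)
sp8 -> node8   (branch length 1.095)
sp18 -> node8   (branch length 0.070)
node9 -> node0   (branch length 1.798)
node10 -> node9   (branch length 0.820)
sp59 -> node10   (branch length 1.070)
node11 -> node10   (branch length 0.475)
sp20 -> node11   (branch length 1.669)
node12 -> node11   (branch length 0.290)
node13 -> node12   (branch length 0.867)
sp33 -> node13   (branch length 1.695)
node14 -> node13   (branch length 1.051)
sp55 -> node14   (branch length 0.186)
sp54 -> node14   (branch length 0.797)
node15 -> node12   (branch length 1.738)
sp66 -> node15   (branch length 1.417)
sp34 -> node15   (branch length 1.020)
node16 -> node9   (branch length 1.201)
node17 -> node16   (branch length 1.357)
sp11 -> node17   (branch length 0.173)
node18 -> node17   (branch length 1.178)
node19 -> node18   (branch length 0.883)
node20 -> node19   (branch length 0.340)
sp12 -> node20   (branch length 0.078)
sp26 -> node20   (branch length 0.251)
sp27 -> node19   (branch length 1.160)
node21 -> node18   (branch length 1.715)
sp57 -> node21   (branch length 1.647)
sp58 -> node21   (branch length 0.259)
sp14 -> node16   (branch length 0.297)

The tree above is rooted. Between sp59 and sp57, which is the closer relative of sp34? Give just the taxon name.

sp59

The MRCA of sp34 and sp59 subtends (sp59,(sp20,((sp33,(sp55,sp54)),(sp66,sp34)))) (7 taxa).
The MRCA of sp34 and sp57 subtends ((sp59,(sp20,((sp33,(sp55,sp54)),(sp66,sp34)))),((sp11,(((sp12,sp26),sp27),(sp57,sp58))),sp14)) (14 taxa).
The first is nested inside the second, so sp34 shares a more recent common ancestor with sp59.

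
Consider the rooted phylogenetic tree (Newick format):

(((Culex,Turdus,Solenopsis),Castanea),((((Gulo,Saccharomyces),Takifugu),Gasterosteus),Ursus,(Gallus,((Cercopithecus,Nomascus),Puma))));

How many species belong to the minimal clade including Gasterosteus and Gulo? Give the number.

The MRCA of Gasterosteus and Gulo is the node subtending (((Gulo,Saccharomyces),Takifugu),Gasterosteus).
That clade contains 4 terminal taxa: Gasterosteus, Gulo, Saccharomyces, Takifugu.

4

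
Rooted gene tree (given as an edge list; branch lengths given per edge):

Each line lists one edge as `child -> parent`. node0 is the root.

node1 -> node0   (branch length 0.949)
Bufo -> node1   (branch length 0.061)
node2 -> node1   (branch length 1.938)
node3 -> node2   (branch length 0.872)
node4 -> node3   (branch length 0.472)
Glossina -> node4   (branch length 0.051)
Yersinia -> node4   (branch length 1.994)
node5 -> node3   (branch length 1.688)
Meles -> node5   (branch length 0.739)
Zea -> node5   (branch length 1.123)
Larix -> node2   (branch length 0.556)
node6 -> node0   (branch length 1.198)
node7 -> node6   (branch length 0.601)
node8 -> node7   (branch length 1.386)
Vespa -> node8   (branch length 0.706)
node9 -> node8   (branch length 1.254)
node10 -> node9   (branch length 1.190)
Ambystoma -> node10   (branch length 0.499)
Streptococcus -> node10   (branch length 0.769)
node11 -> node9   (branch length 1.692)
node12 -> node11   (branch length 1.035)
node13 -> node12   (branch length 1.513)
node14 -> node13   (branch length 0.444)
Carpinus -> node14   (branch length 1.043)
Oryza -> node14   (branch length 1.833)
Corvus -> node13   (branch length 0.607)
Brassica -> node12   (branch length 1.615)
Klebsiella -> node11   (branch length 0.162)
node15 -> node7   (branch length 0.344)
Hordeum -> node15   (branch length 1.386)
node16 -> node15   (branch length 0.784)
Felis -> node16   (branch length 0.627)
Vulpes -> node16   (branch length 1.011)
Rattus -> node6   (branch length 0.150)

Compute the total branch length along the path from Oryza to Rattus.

9.908

The path runs Oryza → … → MRCA → … → Rattus; the MRCA is the node subtending (((Vespa,((Ambystoma,Streptococcus),((((Carpinus,Oryza),Corvus),Brassica),Klebsiella))),(Hordeum,(Felis,Vulpes))),Rattus).
Branch lengths along that path: 1.833 + 0.444 + 1.513 + 1.035 + 1.692 + 1.254 + 1.386 + 0.601 + 0.150 = 9.908.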